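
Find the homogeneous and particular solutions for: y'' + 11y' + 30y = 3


Characteristic roots of r² + 11r + 30 = 0 are -6, -5.
y_h = C₁e^(-6x) + C₂e^(-5x).
Constant forcing; try y_p = A. Then 30A = 3 ⇒ A = 1/10.
General solution: y = C₁e^(-6x) + C₂e^(-5x) + 1/10.


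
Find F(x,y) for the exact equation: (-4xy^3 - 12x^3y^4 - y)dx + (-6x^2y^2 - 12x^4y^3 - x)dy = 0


Check exactness: ∂M/∂y = -12xy^2 - 48x^3y^3 - 1 and ∂N/∂x = -12xy^2 - 48x^3y^3 - 1; equal, so the equation is exact.
Integrate M with respect to x (treating y as constant): ∫M dx = -2x^2y^3 - 3x^4y^4 - xy + h(y).
Differentiate w.r.t. y and set equal to N: all terms match, so h'(y) = 0 and h is a constant absorbed into C.
General solution: -2x^2y^3 - 3x^4y^4 - xy = C.


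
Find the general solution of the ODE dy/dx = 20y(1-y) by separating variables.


Separate: dy/[y(1-y)] = 20 dx.
Partial fractions: 1/[y(1-y)] = 1/y + 1/(1-y).
Integrate: ln|y/(1-y)| = 20x + C₀.
Solve for y: y = 1/(1 + Ce^(-20x)).


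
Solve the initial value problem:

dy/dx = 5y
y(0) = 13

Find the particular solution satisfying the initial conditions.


General solution of y' = 5y is y = Ce^(5x).
Apply y(0) = 13: C = 13.
Particular solution: y = 13e^(5x).


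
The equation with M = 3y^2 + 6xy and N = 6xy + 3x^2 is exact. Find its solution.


Check exactness: ∂M/∂y = 6y + 6x and ∂N/∂x = 6y + 6x; equal, so the equation is exact.
Integrate M with respect to x (treating y as constant): ∫M dx = 3xy^2 + 3x^2y + h(y).
Differentiate w.r.t. y and set equal to N: all terms match, so h'(y) = 0 and h is a constant absorbed into C.
General solution: 3xy^2 + 3x^2y = C.


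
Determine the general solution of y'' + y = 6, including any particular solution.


Homogeneous part: r² + 1 = 0 ⇒ r = ±1i, so y_h = C₁cos(x) + C₂sin(x).
Try constant y_p = A; plug in: 1A = 6 ⇒ A = 6.
General solution: y = C₁cos(x) + C₂sin(x) + 6.


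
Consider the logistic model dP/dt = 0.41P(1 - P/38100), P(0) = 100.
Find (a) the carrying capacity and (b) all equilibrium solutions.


Logistic ODE dP/dt = 0.41P(1 - P/38100) has equilibria where dP/dt = 0, i.e. P = 0 or P = 38100.
The coefficient (1 - P/K) = 0 when P = K, identifying K = 38100 as the carrying capacity.
(a) K = 38100; (b) equilibria P = 0 and P = 38100.


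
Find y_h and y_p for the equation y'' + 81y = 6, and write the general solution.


Homogeneous part: r² + 81 = 0 ⇒ r = ±9i, so y_h = C₁cos(9x) + C₂sin(9x).
Try constant y_p = A; plug in: 81A = 6 ⇒ A = 2/27.
General solution: y = C₁cos(9x) + C₂sin(9x) + 2/27.


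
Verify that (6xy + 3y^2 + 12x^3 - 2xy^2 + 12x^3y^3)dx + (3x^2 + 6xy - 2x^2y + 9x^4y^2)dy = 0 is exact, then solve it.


Check exactness: ∂M/∂y = 6x + 6y - 4xy + 36x^3y^2 and ∂N/∂x = 6x + 6y - 4xy + 36x^3y^2; equal, so the equation is exact.
Integrate M with respect to x (treating y as constant): ∫M dx = 3x^2y + 3xy^2 + 3x^4 - x^2y^2 + 3x^4y^3 + h(y).
Differentiate w.r.t. y and set equal to N: all terms match, so h'(y) = 0 and h is a constant absorbed into C.
General solution: 3x^2y + 3xy^2 + 3x^4 - x^2y^2 + 3x^4y^3 = C.


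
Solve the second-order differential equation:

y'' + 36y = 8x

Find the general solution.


Homogeneous: r² + 36 = 0 ⇒ r = ±6i, y_h = C₁cos(6x) + C₂sin(6x).
Polynomial forcing; try y_p = Ax + B. Then y_p'' + 36 y_p = 36(Ax + B) = 8x, so B = 0 and A = 2/9.
General solution: y = C₁cos(6x) + C₂sin(6x) + (2/9)x.


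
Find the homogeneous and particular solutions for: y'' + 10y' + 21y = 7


Characteristic roots of r² + 10r + 21 = 0 are -7, -3.
y_h = C₁e^(-7x) + C₂e^(-3x).
Constant forcing; try y_p = A. Then 21A = 7 ⇒ A = 1/3.
General solution: y = C₁e^(-7x) + C₂e^(-3x) + 1/3.


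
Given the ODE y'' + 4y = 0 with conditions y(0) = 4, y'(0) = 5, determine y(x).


Characteristic roots of r² + 4 = 0 are ±2i, so y = C₁cos(2x) + C₂sin(2x).
Apply y(0) = 4: C₁ = 4. Differentiate and apply y'(0) = 5: 2·C₂ = 5, so C₂ = 5/2.
Particular solution: y = 4cos(2x) + (5/2)sin(2x).


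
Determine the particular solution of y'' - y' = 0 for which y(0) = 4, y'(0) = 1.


Characteristic roots of r² - r = 0 are 0, 1.
General solution y = c₁ + c₂ e^(x).
Apply y(0) = 4: c₁ + c₂ = 4. Apply y'(0) = 1: 0 c₁ + 1 c₂ = 1.
Solve: c₁ = 3, c₂ = 1.
Particular solution: y = 3 + e^(x).


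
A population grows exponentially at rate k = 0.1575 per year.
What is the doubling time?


Exponential growth: P(t) = P₀ e^(0.1575t). Set P(t)/P₀ = 2: e^(0.1575t) = 2.
Solve: t = ln(2)/0.1575 ≈ 4.40 years.


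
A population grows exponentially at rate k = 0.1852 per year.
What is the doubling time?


Exponential growth: P(t) = P₀ e^(0.1852t). Set P(t)/P₀ = 2: e^(0.1852t) = 2.
Solve: t = ln(2)/0.1852 ≈ 3.74 years.


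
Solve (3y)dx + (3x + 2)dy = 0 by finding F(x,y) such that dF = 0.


Check exactness: ∂M/∂y = 3 and ∂N/∂x = 3; equal, so the equation is exact.
Integrate M with respect to x (treating y as constant): ∫M dx = 3xy + h(y).
Differentiate w.r.t. y and set equal to N: the x-dependent terms already match, leaving h'(y) = 2. Integrate: h(y) = 2y.
So F(x,y) = 3xy + 2y.
General solution: 3xy + 2y = C.


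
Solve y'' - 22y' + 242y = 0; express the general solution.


Characteristic equation: r² - 22r + 242 = 0.
Discriminant is negative; roots r = 11 ± 11i (complex conjugate pair).
General solution uses e^(α x)(C₁ cos(β x) + C₂ sin(β x)): y = e^(11x)(C₁cos(11x) + C₂sin(11x)).


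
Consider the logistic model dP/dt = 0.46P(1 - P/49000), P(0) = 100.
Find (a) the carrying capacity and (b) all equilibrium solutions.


Logistic ODE dP/dt = 0.46P(1 - P/49000) has equilibria where dP/dt = 0, i.e. P = 0 or P = 49000.
The coefficient (1 - P/K) = 0 when P = K, identifying K = 49000 as the carrying capacity.
(a) K = 49000; (b) equilibria P = 0 and P = 49000.


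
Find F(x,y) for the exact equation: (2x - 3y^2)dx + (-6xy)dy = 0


Check exactness: ∂M/∂y = -6y and ∂N/∂x = -6y; equal, so the equation is exact.
Integrate M with respect to x (treating y as constant): ∫M dx = x^2 - 3xy^2 + h(y).
Differentiate w.r.t. y and set equal to N: all terms match, so h'(y) = 0 and h is a constant absorbed into C.
General solution: x^2 - 3xy^2 = C.


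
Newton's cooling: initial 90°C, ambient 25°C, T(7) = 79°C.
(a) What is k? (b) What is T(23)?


Newton's law: T(t) = T_a + (T₀ - T_a)e^(-kt).
(a) Use T(7) = 79: (79 - 25)/(90 - 25) = e^(-k·7), so k = -ln(0.831)/7 ≈ 0.0265.
(b) Apply k to t = 23: T(23) = 25 + (65)e^(-0.609) ≈ 60.3°C.


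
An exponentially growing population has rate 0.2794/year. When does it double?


Exponential growth: P(t) = P₀ e^(0.2794t). Set P(t)/P₀ = 2: e^(0.2794t) = 2.
Solve: t = ln(2)/0.2794 ≈ 2.48 years.


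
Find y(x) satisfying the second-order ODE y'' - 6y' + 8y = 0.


Characteristic equation: r² - 6r + 8 = 0.
Factor: (r - 4)(r - 2) = 0 ⇒ r = 4, 2 (distinct real).
General solution: y = C₁e^(4x) + C₂e^(2x).


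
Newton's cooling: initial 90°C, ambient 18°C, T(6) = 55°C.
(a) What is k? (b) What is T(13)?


Newton's law: T(t) = T_a + (T₀ - T_a)e^(-kt).
(a) Use T(6) = 55: (55 - 18)/(90 - 18) = e^(-k·6), so k = -ln(0.514)/6 ≈ 0.1110.
(b) Apply k to t = 13: T(13) = 18 + (72)e^(-1.442) ≈ 35.0°C.


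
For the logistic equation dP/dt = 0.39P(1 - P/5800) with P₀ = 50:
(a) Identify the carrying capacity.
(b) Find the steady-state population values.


Logistic ODE dP/dt = 0.39P(1 - P/5800) has equilibria where dP/dt = 0, i.e. P = 0 or P = 5800.
The coefficient (1 - P/K) = 0 when P = K, identifying K = 5800 as the carrying capacity.
(a) K = 5800; (b) equilibria P = 0 and P = 5800.


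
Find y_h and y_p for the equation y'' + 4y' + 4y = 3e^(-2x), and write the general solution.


Characteristic polynomial (r + 2)² = 0; repeated root r = -2.
y_h = (C₁ + C₂x)e^(-2x). Forcing matches the repeated root (resonance), so try y_p = Ax² e^(-2x).
Substitute and solve for A: 2A = 3, so A = 3/2.
General solution: y = (C₁ + C₂x + (3/2)x²)e^(-2x).


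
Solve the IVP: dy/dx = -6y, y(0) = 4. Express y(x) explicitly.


General solution of y' = -6y is y = Ce^(-6x).
Apply y(0) = 4: C = 4.
Particular solution: y = 4e^(-6x).


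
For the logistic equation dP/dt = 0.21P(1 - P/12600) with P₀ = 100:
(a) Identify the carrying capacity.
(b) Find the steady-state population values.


Logistic ODE dP/dt = 0.21P(1 - P/12600) has equilibria where dP/dt = 0, i.e. P = 0 or P = 12600.
The coefficient (1 - P/K) = 0 when P = K, identifying K = 12600 as the carrying capacity.
(a) K = 12600; (b) equilibria P = 0 and P = 12600.


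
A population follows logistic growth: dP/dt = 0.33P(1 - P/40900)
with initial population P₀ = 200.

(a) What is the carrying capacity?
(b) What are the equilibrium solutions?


Logistic ODE dP/dt = 0.33P(1 - P/40900) has equilibria where dP/dt = 0, i.e. P = 0 or P = 40900.
The coefficient (1 - P/K) = 0 when P = K, identifying K = 40900 as the carrying capacity.
(a) K = 40900; (b) equilibria P = 0 and P = 40900.


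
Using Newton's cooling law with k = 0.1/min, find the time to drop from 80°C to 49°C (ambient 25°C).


From T(t) = T_a + (T₀ - T_a)e^(-kt), set T(t) = 49:
(49 - 25) / (80 - 25) = e^(-0.1t), so t = -ln(0.436)/0.1 ≈ 8.3 minutes.


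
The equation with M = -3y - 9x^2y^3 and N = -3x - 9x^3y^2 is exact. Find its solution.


Check exactness: ∂M/∂y = -3 - 27x^2y^2 and ∂N/∂x = -3 - 27x^2y^2; equal, so the equation is exact.
Integrate M with respect to x (treating y as constant): ∫M dx = -3xy - 3x^3y^3 + h(y).
Differentiate w.r.t. y and set equal to N: all terms match, so h'(y) = 0 and h is a constant absorbed into C.
General solution: -3xy - 3x^3y^3 = C.


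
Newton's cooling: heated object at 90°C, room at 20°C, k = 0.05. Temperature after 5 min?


Newton's law: dT/dt = -k(T - T_a) has solution T(t) = T_a + (T₀ - T_a)e^(-kt).
Plug in T_a = 20, T₀ = 90, k = 0.05, t = 5: T(5) = 20 + (70)e^(-0.25) ≈ 74.5°C.


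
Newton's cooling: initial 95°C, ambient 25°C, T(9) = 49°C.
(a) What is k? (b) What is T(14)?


Newton's law: T(t) = T_a + (T₀ - T_a)e^(-kt).
(a) Use T(9) = 49: (49 - 25)/(95 - 25) = e^(-k·9), so k = -ln(0.343)/9 ≈ 0.1189.
(b) Apply k to t = 14: T(14) = 25 + (70)e^(-1.665) ≈ 38.2°C.


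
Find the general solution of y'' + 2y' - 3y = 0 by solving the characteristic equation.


Characteristic equation: r² + 2r - 3 = 0.
Factor: (r + 3)(r - 1) = 0 ⇒ r = -3, 1 (distinct real).
General solution: y = C₁e^(-3x) + C₂e^(x).


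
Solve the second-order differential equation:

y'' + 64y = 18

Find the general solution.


Homogeneous part: r² + 64 = 0 ⇒ r = ±8i, so y_h = C₁cos(8x) + C₂sin(8x).
Try constant y_p = A; plug in: 64A = 18 ⇒ A = 9/32.
General solution: y = C₁cos(8x) + C₂sin(8x) + 9/32.


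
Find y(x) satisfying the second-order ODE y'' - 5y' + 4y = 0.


Characteristic equation: r² - 5r + 4 = 0.
Factor: (r - 1)(r - 4) = 0 ⇒ r = 1, 4 (distinct real).
General solution: y = C₁e^(x) + C₂e^(4x).


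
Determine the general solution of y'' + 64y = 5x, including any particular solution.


Homogeneous: r² + 64 = 0 ⇒ r = ±8i, y_h = C₁cos(8x) + C₂sin(8x).
Polynomial forcing; try y_p = Ax + B. Then y_p'' + 64 y_p = 64(Ax + B) = 5x, so B = 0 and A = 5/64.
General solution: y = C₁cos(8x) + C₂sin(8x) + (5/64)x.


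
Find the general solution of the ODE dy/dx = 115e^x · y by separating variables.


Separate variables: dy/y = 115e^x dx.
Integrate: ln|y| = 115e^x + C₀.
Exponentiate: y = Ce^(115e^x).


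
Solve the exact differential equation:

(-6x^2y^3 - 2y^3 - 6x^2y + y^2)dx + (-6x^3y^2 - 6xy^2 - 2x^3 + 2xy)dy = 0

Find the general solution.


Check exactness: ∂M/∂y = -18x^2y^2 - 6y^2 - 6x^2 + 2y and ∂N/∂x = -18x^2y^2 - 6y^2 - 6x^2 + 2y; equal, so the equation is exact.
Integrate M with respect to x (treating y as constant): ∫M dx = -2x^3y^3 - 2xy^3 - 2x^3y + xy^2 + h(y).
Differentiate w.r.t. y and set equal to N: all terms match, so h'(y) = 0 and h is a constant absorbed into C.
General solution: -2x^3y^3 - 2xy^3 - 2x^3y + xy^2 = C.


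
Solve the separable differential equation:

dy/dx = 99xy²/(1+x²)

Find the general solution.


Separate: dy/y² = 99x/(1+x²) dx.
Integrate LHS: ∫ dy/y² = -1/y.
Integrate RHS via u = 1+x²: (99/2)ln(1+x²) + C.
Result: -1/y = (99/2)ln(1+x²) + C.


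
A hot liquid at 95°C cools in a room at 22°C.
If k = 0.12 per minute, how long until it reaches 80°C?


From T(t) = T_a + (T₀ - T_a)e^(-kt), set T(t) = 80:
(80 - 22) / (95 - 22) = e^(-0.12t), so t = -ln(0.795)/0.12 ≈ 1.9 minutes.


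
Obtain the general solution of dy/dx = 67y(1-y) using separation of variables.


Separate: dy/[y(1-y)] = 67 dx.
Partial fractions: 1/[y(1-y)] = 1/y + 1/(1-y).
Integrate: ln|y/(1-y)| = 67x + C₀.
Solve for y: y = 1/(1 + Ce^(-67x)).


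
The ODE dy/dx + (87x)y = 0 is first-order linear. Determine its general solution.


P(x) = 87x ⇒ μ = e^((87/2)x²).
Q(x) = 0 so μ y is constant: y = Ce^(-(87/2)x²).


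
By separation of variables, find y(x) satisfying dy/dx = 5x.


Integrate both sides with respect to x: y = ∫ 5x dx = (5/2)x^2 + C.


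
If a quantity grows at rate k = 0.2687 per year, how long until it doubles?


Exponential growth: P(t) = P₀ e^(0.2687t). Set P(t)/P₀ = 2: e^(0.2687t) = 2.
Solve: t = ln(2)/0.2687 ≈ 2.58 years.


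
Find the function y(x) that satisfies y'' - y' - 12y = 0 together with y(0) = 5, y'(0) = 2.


Characteristic roots of r² - r - 12 = 0 are 4, -3.
General solution y = c₁ e^(4x) + c₂ e^(-3x).
Apply y(0) = 5: c₁ + c₂ = 5. Apply y'(0) = 2: 4 c₁ - 3 c₂ = 2.
Solve: c₁ = 17/7, c₂ = 18/7.
Particular solution: y = (17/7)e^(4x) + (18/7)e^(-3x).


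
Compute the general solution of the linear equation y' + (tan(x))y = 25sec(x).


P(x) = tan(x) ⇒ μ = e^(∫tan(x)dx) = sec(x).
(sec(x) y)' = 25sec²(x) ⇒ sec(x) y = 25tan(x) + C.
Multiply by cos(x): y = 25sin(x) + C·cos(x).


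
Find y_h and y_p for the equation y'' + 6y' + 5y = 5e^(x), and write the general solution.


Characteristic roots of r² + 6r + 5 = 0 are -1, -5.
y_h = C₁e^(-x) + C₂e^(-5x).
Forcing exponent 1 is not a characteristic root; try y_p = Ae^(x).
Substitute: A·(1 + (6)·1 + (5)) = A·12 = 5, so A = 5/12.
General solution: y = C₁e^(-x) + C₂e^(-5x) + (5/12)e^(x).


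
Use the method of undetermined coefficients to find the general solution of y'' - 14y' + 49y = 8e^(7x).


Characteristic polynomial (r - 7)² = 0; repeated root r = 7.
y_h = (C₁ + C₂x)e^(7x). Forcing matches the repeated root (resonance), so try y_p = Ax² e^(7x).
Substitute and solve for A: 2A = 8, so A = 4.
General solution: y = (C₁ + C₂x + 4x²)e^(7x).


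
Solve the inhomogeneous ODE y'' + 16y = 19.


Homogeneous part: r² + 16 = 0 ⇒ r = ±4i, so y_h = C₁cos(4x) + C₂sin(4x).
Try constant y_p = A; plug in: 16A = 19 ⇒ A = 19/16.
General solution: y = C₁cos(4x) + C₂sin(4x) + 19/16.


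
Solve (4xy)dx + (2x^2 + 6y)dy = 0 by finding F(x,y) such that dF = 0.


Check exactness: ∂M/∂y = 4x and ∂N/∂x = 4x; equal, so the equation is exact.
Integrate M with respect to x (treating y as constant): ∫M dx = 2x^2y + h(y).
Differentiate w.r.t. y and set equal to N: the x-dependent terms already match, leaving h'(y) = 6y. Integrate: h(y) = 3y^2.
So F(x,y) = 2x^2y + 3y^2.
General solution: 2x^2y + 3y^2 = C.


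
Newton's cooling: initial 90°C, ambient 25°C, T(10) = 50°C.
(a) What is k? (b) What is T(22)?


Newton's law: T(t) = T_a + (T₀ - T_a)e^(-kt).
(a) Use T(10) = 50: (50 - 25)/(90 - 25) = e^(-k·10), so k = -ln(0.385)/10 ≈ 0.0956.
(b) Apply k to t = 22: T(22) = 25 + (65)e^(-2.102) ≈ 32.9°C.


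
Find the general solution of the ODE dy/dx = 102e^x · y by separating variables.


Separate variables: dy/y = 102e^x dx.
Integrate: ln|y| = 102e^x + C₀.
Exponentiate: y = Ce^(102e^x).


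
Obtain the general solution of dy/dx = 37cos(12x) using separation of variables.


g(y) = 1, so integrate directly: y = ∫ 37cos(12x) dx = (37/12)sin(12x) + C.


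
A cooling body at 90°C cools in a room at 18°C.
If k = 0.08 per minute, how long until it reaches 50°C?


From T(t) = T_a + (T₀ - T_a)e^(-kt), set T(t) = 50:
(50 - 18) / (90 - 18) = e^(-0.08t), so t = -ln(0.444)/0.08 ≈ 10.1 minutes.


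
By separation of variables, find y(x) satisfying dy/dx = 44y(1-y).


Separate: dy/[y(1-y)] = 44 dx.
Partial fractions: 1/[y(1-y)] = 1/y + 1/(1-y).
Integrate: ln|y/(1-y)| = 44x + C₀.
Solve for y: y = 1/(1 + Ce^(-44x)).


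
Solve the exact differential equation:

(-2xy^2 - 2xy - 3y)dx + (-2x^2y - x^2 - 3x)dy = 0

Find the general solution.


Check exactness: ∂M/∂y = -4xy - 2x - 3 and ∂N/∂x = -4xy - 2x - 3; equal, so the equation is exact.
Integrate M with respect to x (treating y as constant): ∫M dx = -x^2y^2 - x^2y - 3xy + h(y).
Differentiate w.r.t. y and set equal to N: all terms match, so h'(y) = 0 and h is a constant absorbed into C.
General solution: -x^2y^2 - x^2y - 3xy = C.


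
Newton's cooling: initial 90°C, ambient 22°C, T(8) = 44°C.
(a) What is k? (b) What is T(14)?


Newton's law: T(t) = T_a + (T₀ - T_a)e^(-kt).
(a) Use T(8) = 44: (44 - 22)/(90 - 22) = e^(-k·8), so k = -ln(0.324)/8 ≈ 0.1411.
(b) Apply k to t = 14: T(14) = 22 + (68)e^(-1.975) ≈ 31.4°C.


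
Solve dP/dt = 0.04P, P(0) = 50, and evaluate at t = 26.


The ODE dP/dt = 0.04P has solution P(t) = P(0)e^(0.04t).
Substitute P(0) = 50 and t = 26: P(26) = 50 e^(1.04) ≈ 141.


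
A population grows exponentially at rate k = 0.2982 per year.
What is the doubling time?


Exponential growth: P(t) = P₀ e^(0.2982t). Set P(t)/P₀ = 2: e^(0.2982t) = 2.
Solve: t = ln(2)/0.2982 ≈ 2.32 years.


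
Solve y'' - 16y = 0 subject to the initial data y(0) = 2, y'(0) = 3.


Characteristic roots of r² - 16 = 0 are -4, 4.
General solution y = c₁ e^(-4x) + c₂ e^(4x).
Apply y(0) = 2: c₁ + c₂ = 2. Apply y'(0) = 3: -4 c₁ + 4 c₂ = 3.
Solve: c₁ = 5/8, c₂ = 11/8.
Particular solution: y = (5/8)e^(-4x) + (11/8)e^(4x).


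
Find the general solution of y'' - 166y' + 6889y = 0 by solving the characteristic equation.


Characteristic equation: r² - 166r + 6889 = 0, i.e. (r - 83)² = 0.
Repeated root r = 83; include an x factor for the second linearly independent solution.
General solution: y = (C₁ + C₂x)e^(83x).


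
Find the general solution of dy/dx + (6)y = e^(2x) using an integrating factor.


P(x) = 6 ⇒ μ = e^(6x).
(μ y)' = e^(8x) ⇒ μ y = e^(8x)/8 + C.
Divide by μ: y = (1/8)e^(2x) + Ce^(-6x).


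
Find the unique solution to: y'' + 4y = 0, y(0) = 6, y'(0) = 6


Characteristic roots of r² + 4 = 0 are ±2i, so y = C₁cos(2x) + C₂sin(2x).
Apply y(0) = 6: C₁ = 6. Differentiate and apply y'(0) = 6: 2·C₂ = 6, so C₂ = 3.
Particular solution: y = 6cos(2x) + 3sin(2x).


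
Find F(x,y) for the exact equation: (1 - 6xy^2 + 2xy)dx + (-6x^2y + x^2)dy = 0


Check exactness: ∂M/∂y = -12xy + 2x and ∂N/∂x = -12xy + 2x; equal, so the equation is exact.
Integrate M with respect to x (treating y as constant): ∫M dx = x - 3x^2y^2 + x^2y + h(y).
Differentiate w.r.t. y and set equal to N: all terms match, so h'(y) = 0 and h is a constant absorbed into C.
General solution: x - 3x^2y^2 + x^2y = C.


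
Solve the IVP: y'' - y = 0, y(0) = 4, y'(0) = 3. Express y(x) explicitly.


Characteristic roots of r² - 1 = 0 are -1, 1.
General solution y = c₁ e^(-x) + c₂ e^(x).
Apply y(0) = 4: c₁ + c₂ = 4. Apply y'(0) = 3: -1 c₁ + 1 c₂ = 3.
Solve: c₁ = 1/2, c₂ = 7/2.
Particular solution: y = (1/2)e^(-x) + (7/2)e^(x).


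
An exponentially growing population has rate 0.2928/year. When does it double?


Exponential growth: P(t) = P₀ e^(0.2928t). Set P(t)/P₀ = 2: e^(0.2928t) = 2.
Solve: t = ln(2)/0.2928 ≈ 2.37 years.


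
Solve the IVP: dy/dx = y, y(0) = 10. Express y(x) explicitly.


General solution of y' = y is y = Ce^(x).
Apply y(0) = 10: C = 10.
Particular solution: y = 10e^(x).


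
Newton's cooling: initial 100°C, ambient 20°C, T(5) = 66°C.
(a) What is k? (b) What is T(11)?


Newton's law: T(t) = T_a + (T₀ - T_a)e^(-kt).
(a) Use T(5) = 66: (66 - 20)/(100 - 20) = e^(-k·5), so k = -ln(0.575)/5 ≈ 0.1107.
(b) Apply k to t = 11: T(11) = 20 + (80)e^(-1.217) ≈ 43.7°C.


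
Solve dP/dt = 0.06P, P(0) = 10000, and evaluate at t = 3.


The ODE dP/dt = 0.06P has solution P(t) = P(0)e^(0.06t).
Substitute P(0) = 10000 and t = 3: P(3) = 10000 e^(0.18) ≈ 11972.


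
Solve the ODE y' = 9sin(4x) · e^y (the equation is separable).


Separate: e^(-y) dy = 9sin(4x) dx.
Integrate: -e^(-y) = -(9/4)cos(4x) + C₀.
Rearrange: e^(-y) = (9/4)cos(4x) + C.


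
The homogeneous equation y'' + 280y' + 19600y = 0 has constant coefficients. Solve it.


Characteristic equation: r² + 280r + 19600 = 0, i.e. (r + 140)² = 0.
Repeated root r = -140; include an x factor for the second linearly independent solution.
General solution: y = (C₁ + C₂x)e^(-140x).


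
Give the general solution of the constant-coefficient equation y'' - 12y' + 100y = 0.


Characteristic equation: r² - 12r + 100 = 0.
Discriminant is negative; roots r = 6 ± 8i (complex conjugate pair).
General solution uses e^(α x)(C₁ cos(β x) + C₂ sin(β x)): y = e^(6x)(C₁cos(8x) + C₂sin(8x)).


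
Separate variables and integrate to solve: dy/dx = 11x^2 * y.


Separate variables: dy/y = 11x^2 dx.
Integrate: ln|y| = (11/3)x^3 + C₀.
Exponentiate: y = Ce^((11/3)x^3).


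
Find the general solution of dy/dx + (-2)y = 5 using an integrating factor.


P(x) = -2 ⇒ μ = e^(-2x).
(μ y)' = 5e^(-2x) ⇒ μ y = -(5/2)e^(-2x) + C.
Divide by μ: y = -5/2 + Ce^(2x).


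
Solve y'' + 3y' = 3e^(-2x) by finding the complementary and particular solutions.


Characteristic roots of r² + 3r = 0 are -3, 0.
y_h = C₁e^(-3x) + C₂.
Forcing exponent -2 is not a characteristic root; try y_p = Ae^(-2x).
Substitute: A·(4 + (3)·-2 + (0)) = A·-2 = 3, so A = -3/2.
General solution: y = C₁e^(-3x) + C₂ - (3/2)e^(-2x).


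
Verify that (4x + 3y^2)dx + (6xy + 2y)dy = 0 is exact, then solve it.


Check exactness: ∂M/∂y = 6y and ∂N/∂x = 6y; equal, so the equation is exact.
Integrate M with respect to x (treating y as constant): ∫M dx = 2x^2 + 3xy^2 + h(y).
Differentiate w.r.t. y and set equal to N: the x-dependent terms already match, leaving h'(y) = 2y. Integrate: h(y) = y^2.
So F(x,y) = 2x^2 + 3xy^2 + y^2.
General solution: 2x^2 + 3xy^2 + y^2 = C.


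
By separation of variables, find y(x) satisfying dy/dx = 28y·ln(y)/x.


Separate: dy/[y ln(y)] = 28 dx/x.
Substitute u = ln(y): du/u = 28 dx/x.
Integrate: ln|ln(y)| = 28ln|x| + C₀, hence ln(y) = C·x^28.


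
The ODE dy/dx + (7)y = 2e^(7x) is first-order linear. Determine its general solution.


P(x) = 7 ⇒ μ = e^(7x).
(μ y)' = 2e^(14x) ⇒ μ y = (2/14)e^(14x) + C.
Divide by μ: y = (1/7)e^(7x) + Ce^(-7x).


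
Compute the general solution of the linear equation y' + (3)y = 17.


P(x) = 3, Q(x) = 17; integrating factor μ = e^(3x).
(μ y)' = 17e^(3x) ⇒ μ y = (17/3)e^(3x) + C.
Divide by μ: y = 17/3 + Ce^(-3x).


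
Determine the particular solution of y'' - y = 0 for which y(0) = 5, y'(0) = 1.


Characteristic roots of r² - 1 = 0 are 1, -1.
General solution y = c₁ e^(x) + c₂ e^(-x).
Apply y(0) = 5: c₁ + c₂ = 5. Apply y'(0) = 1: 1 c₁ - 1 c₂ = 1.
Solve: c₁ = 3, c₂ = 2.
Particular solution: y = 3e^(x) + 2e^(-x).


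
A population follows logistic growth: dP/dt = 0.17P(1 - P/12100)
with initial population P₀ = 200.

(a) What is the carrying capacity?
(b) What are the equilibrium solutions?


Logistic ODE dP/dt = 0.17P(1 - P/12100) has equilibria where dP/dt = 0, i.e. P = 0 or P = 12100.
The coefficient (1 - P/K) = 0 when P = K, identifying K = 12100 as the carrying capacity.
(a) K = 12100; (b) equilibria P = 0 and P = 12100.


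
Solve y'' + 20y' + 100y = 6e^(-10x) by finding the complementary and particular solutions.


Characteristic polynomial (r + 10)² = 0; repeated root r = -10.
y_h = (C₁ + C₂x)e^(-10x). Forcing matches the repeated root (resonance), so try y_p = Ax² e^(-10x).
Substitute and solve for A: 2A = 6, so A = 3.
General solution: y = (C₁ + C₂x + 3x²)e^(-10x).


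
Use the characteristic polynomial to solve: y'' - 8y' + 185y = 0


Characteristic equation: r² - 8r + 185 = 0.
Discriminant is negative; roots r = 4 ± 13i (complex conjugate pair).
General solution uses e^(α x)(C₁ cos(β x) + C₂ sin(β x)): y = e^(4x)(C₁cos(13x) + C₂sin(13x)).


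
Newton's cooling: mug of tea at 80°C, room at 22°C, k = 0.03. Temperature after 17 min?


Newton's law: dT/dt = -k(T - T_a) has solution T(t) = T_a + (T₀ - T_a)e^(-kt).
Plug in T_a = 22, T₀ = 80, k = 0.03, t = 17: T(17) = 22 + (58)e^(-0.51) ≈ 56.8°C.


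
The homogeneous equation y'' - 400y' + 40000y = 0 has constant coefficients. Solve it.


Characteristic equation: r² - 400r + 40000 = 0, i.e. (r - 200)² = 0.
Repeated root r = 200; include an x factor for the second linearly independent solution.
General solution: y = (C₁ + C₂x)e^(200x).


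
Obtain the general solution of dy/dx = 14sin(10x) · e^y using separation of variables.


Separate: e^(-y) dy = 14sin(10x) dx.
Integrate: -e^(-y) = -(7/5)cos(10x) + C₀.
Rearrange: e^(-y) = (7/5)cos(10x) + C.


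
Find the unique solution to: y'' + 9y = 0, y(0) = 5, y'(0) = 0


Characteristic roots of r² + 9 = 0 are ±3i, so y = C₁cos(3x) + C₂sin(3x).
Apply y(0) = 5: C₁ = 5. Differentiate and apply y'(0) = 0: 3·C₂ = 0, so C₂ = 0.
Particular solution: y = 5cos(3x).


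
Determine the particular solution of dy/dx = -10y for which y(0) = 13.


General solution of y' = -10y is y = Ce^(-10x).
Apply y(0) = 13: C = 13.
Particular solution: y = 13e^(-10x).


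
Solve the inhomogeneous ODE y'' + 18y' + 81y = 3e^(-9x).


Characteristic polynomial (r + 9)² = 0; repeated root r = -9.
y_h = (C₁ + C₂x)e^(-9x). Forcing matches the repeated root (resonance), so try y_p = Ax² e^(-9x).
Substitute and solve for A: 2A = 3, so A = 3/2.
General solution: y = (C₁ + C₂x + (3/2)x²)e^(-9x).


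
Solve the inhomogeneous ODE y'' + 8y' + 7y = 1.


Characteristic roots of r² + 8r + 7 = 0 are -7, -1.
y_h = C₁e^(-7x) + C₂e^(-x).
Constant forcing; try y_p = A. Then 7A = 1 ⇒ A = 1/7.
General solution: y = C₁e^(-7x) + C₂e^(-x) + 1/7.


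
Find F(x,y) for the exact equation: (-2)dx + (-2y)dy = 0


Check exactness: ∂M/∂y = 0 and ∂N/∂x = 0; equal, so the equation is exact.
Integrate M with respect to x (treating y as constant): ∫M dx = -2x + h(y).
Differentiate w.r.t. y and set equal to N: the x-dependent terms already match, leaving h'(y) = -2y. Integrate: h(y) = -y^2.
So F(x,y) = -y^2 - 2x.
General solution: -y^2 - 2x = C.


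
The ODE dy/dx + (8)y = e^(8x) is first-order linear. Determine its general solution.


P(x) = 8 ⇒ μ = e^(8x).
(μ y)' = e^(16x) ⇒ μ y = (1/16)e^(16x) + C.
Divide by μ: y = (1/16)e^(8x) + Ce^(-8x).


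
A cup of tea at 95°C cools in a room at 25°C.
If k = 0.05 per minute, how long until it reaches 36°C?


From T(t) = T_a + (T₀ - T_a)e^(-kt), set T(t) = 36:
(36 - 25) / (95 - 25) = e^(-0.05t), so t = -ln(0.157)/0.05 ≈ 37.0 minutes.


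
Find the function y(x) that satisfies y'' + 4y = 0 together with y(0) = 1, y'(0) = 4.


Characteristic roots of r² + 4 = 0 are ±2i, so y = C₁cos(2x) + C₂sin(2x).
Apply y(0) = 1: C₁ = 1. Differentiate and apply y'(0) = 4: 2·C₂ = 4, so C₂ = 2.
Particular solution: y = cos(2x) + 2sin(2x).


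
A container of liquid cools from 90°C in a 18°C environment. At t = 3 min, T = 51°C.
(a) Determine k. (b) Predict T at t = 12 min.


Newton's law: T(t) = T_a + (T₀ - T_a)e^(-kt).
(a) Use T(3) = 51: (51 - 18)/(90 - 18) = e^(-k·3), so k = -ln(0.458)/3 ≈ 0.2601.
(b) Apply k to t = 12: T(12) = 18 + (72)e^(-3.121) ≈ 21.2°C.


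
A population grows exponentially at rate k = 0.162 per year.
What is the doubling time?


Exponential growth: P(t) = P₀ e^(0.162t). Set P(t)/P₀ = 2: e^(0.162t) = 2.
Solve: t = ln(2)/0.162 ≈ 4.28 years.


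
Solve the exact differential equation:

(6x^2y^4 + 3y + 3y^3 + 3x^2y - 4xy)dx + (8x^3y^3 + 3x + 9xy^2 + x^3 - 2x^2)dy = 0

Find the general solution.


Check exactness: ∂M/∂y = 24x^2y^3 + 3 + 9y^2 + 3x^2 - 4x and ∂N/∂x = 24x^2y^3 + 3 + 9y^2 + 3x^2 - 4x; equal, so the equation is exact.
Integrate M with respect to x (treating y as constant): ∫M dx = 2x^3y^4 + 3xy + 3xy^3 + x^3y - 2x^2y + h(y).
Differentiate w.r.t. y and set equal to N: all terms match, so h'(y) = 0 and h is a constant absorbed into C.
General solution: 2x^3y^4 + 3xy + 3xy^3 + x^3y - 2x^2y = C.


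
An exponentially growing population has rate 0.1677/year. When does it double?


Exponential growth: P(t) = P₀ e^(0.1677t). Set P(t)/P₀ = 2: e^(0.1677t) = 2.
Solve: t = ln(2)/0.1677 ≈ 4.13 years.


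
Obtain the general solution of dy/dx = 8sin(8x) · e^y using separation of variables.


Separate: e^(-y) dy = 8sin(8x) dx.
Integrate: -e^(-y) = -cos(8x) + C₀.
Rearrange: e^(-y) = cos(8x) + C.


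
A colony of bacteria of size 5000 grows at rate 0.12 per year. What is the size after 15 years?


The ODE dP/dt = 0.12P has solution P(t) = P(0)e^(0.12t).
Substitute P(0) = 5000 and t = 15: P(15) = 5000 e^(1.80) ≈ 30248.


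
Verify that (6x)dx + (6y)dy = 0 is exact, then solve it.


Check exactness: ∂M/∂y = 0 and ∂N/∂x = 0; equal, so the equation is exact.
Integrate M with respect to x (treating y as constant): ∫M dx = 3x^2 + h(y).
Differentiate w.r.t. y and set equal to N: the x-dependent terms already match, leaving h'(y) = 6y. Integrate: h(y) = 3y^2.
So F(x,y) = 3y^2 + 3x^2.
General solution: 3y^2 + 3x^2 = C.


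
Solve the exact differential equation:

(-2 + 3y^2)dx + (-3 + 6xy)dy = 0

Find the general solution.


Check exactness: ∂M/∂y = 6y and ∂N/∂x = 6y; equal, so the equation is exact.
Integrate M with respect to x (treating y as constant): ∫M dx = -2x + 3xy^2 + h(y).
Differentiate w.r.t. y and set equal to N: the x-dependent terms already match, leaving h'(y) = -3. Integrate: h(y) = -3y.
So F(x,y) = -3y - 2x + 3xy^2.
General solution: -3y - 2x + 3xy^2 = C.


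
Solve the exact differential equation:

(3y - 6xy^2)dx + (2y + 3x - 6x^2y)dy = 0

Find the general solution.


Check exactness: ∂M/∂y = 3 - 12xy and ∂N/∂x = 3 - 12xy; equal, so the equation is exact.
Integrate M with respect to x (treating y as constant): ∫M dx = 3xy - 3x^2y^2 + h(y).
Differentiate w.r.t. y and set equal to N: the x-dependent terms already match, leaving h'(y) = 2y. Integrate: h(y) = y^2.
So F(x,y) = y^2 + 3xy - 3x^2y^2.
General solution: y^2 + 3xy - 3x^2y^2 = C.


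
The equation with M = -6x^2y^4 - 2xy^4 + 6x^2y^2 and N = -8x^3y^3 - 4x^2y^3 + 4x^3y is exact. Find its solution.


Check exactness: ∂M/∂y = -24x^2y^3 - 8xy^3 + 12x^2y and ∂N/∂x = -24x^2y^3 - 8xy^3 + 12x^2y; equal, so the equation is exact.
Integrate M with respect to x (treating y as constant): ∫M dx = -2x^3y^4 - x^2y^4 + 2x^3y^2 + h(y).
Differentiate w.r.t. y and set equal to N: all terms match, so h'(y) = 0 and h is a constant absorbed into C.
General solution: -2x^3y^4 - x^2y^4 + 2x^3y^2 = C.


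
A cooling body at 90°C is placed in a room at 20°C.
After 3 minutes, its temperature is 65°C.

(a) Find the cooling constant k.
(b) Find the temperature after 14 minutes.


Newton's law: T(t) = T_a + (T₀ - T_a)e^(-kt).
(a) Use T(3) = 65: (65 - 20)/(90 - 20) = e^(-k·3), so k = -ln(0.643)/3 ≈ 0.1473.
(b) Apply k to t = 14: T(14) = 20 + (70)e^(-2.062) ≈ 28.9°C.


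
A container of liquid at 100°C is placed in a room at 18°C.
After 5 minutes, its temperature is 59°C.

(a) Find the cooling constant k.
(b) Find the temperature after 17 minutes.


Newton's law: T(t) = T_a + (T₀ - T_a)e^(-kt).
(a) Use T(5) = 59: (59 - 18)/(100 - 18) = e^(-k·5), so k = -ln(0.500)/5 ≈ 0.1386.
(b) Apply k to t = 17: T(17) = 18 + (82)e^(-2.357) ≈ 25.8°C.


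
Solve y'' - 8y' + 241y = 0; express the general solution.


Characteristic equation: r² - 8r + 241 = 0.
Discriminant is negative; roots r = 4 ± 15i (complex conjugate pair).
General solution uses e^(α x)(C₁ cos(β x) + C₂ sin(β x)): y = e^(4x)(C₁cos(15x) + C₂sin(15x)).


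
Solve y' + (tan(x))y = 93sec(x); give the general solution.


P(x) = tan(x) ⇒ μ = e^(∫tan(x)dx) = sec(x).
(sec(x) y)' = 93sec²(x) ⇒ sec(x) y = 93tan(x) + C.
Multiply by cos(x): y = 93sin(x) + C·cos(x).


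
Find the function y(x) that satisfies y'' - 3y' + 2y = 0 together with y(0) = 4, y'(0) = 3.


Characteristic roots of r² - 3r + 2 = 0 are 1, 2.
General solution y = c₁ e^(x) + c₂ e^(2x).
Apply y(0) = 4: c₁ + c₂ = 4. Apply y'(0) = 3: 1 c₁ + 2 c₂ = 3.
Solve: c₁ = 5, c₂ = -1.
Particular solution: y = 5e^(x) - e^(2x).


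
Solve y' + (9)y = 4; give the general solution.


P(x) = 9, Q(x) = 4; integrating factor μ = e^(9x).
(μ y)' = 4e^(9x) ⇒ μ y = (4/9)e^(9x) + C.
Divide by μ: y = 4/9 + Ce^(-9x).


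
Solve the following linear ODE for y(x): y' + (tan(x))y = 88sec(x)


P(x) = tan(x) ⇒ μ = e^(∫tan(x)dx) = sec(x).
(sec(x) y)' = 88sec²(x) ⇒ sec(x) y = 88tan(x) + C.
Multiply by cos(x): y = 88sin(x) + C·cos(x).


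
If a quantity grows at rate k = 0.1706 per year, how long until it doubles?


Exponential growth: P(t) = P₀ e^(0.1706t). Set P(t)/P₀ = 2: e^(0.1706t) = 2.
Solve: t = ln(2)/0.1706 ≈ 4.06 years.


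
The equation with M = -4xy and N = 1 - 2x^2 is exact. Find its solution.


Check exactness: ∂M/∂y = -4x and ∂N/∂x = -4x; equal, so the equation is exact.
Integrate M with respect to x (treating y as constant): ∫M dx = -2x^2y + h(y).
Differentiate w.r.t. y and set equal to N: the x-dependent terms already match, leaving h'(y) = 1. Integrate: h(y) = y.
So F(x,y) = y - 2x^2y.
General solution: y - 2x^2y = C.


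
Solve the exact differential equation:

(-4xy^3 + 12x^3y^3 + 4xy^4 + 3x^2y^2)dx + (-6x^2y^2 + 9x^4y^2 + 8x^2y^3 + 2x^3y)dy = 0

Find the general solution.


Check exactness: ∂M/∂y = -12xy^2 + 36x^3y^2 + 16xy^3 + 6x^2y and ∂N/∂x = -12xy^2 + 36x^3y^2 + 16xy^3 + 6x^2y; equal, so the equation is exact.
Integrate M with respect to x (treating y as constant): ∫M dx = -2x^2y^3 + 3x^4y^3 + 2x^2y^4 + x^3y^2 + h(y).
Differentiate w.r.t. y and set equal to N: all terms match, so h'(y) = 0 and h is a constant absorbed into C.
General solution: -2x^2y^3 + 3x^4y^3 + 2x^2y^4 + x^3y^2 = C.


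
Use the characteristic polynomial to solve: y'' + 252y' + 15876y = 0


Characteristic equation: r² + 252r + 15876 = 0, i.e. (r + 126)² = 0.
Repeated root r = -126; include an x factor for the second linearly independent solution.
General solution: y = (C₁ + C₂x)e^(-126x).


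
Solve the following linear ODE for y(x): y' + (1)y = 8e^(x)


P(x) = 1 ⇒ μ = e^(x).
(μ y)' = 8e^(2x) ⇒ μ y = (8/2)e^(2x) + C.
Divide by μ: y = 4e^(x) + Ce^(-x).


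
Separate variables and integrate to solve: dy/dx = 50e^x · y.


Separate variables: dy/y = 50e^x dx.
Integrate: ln|y| = 50e^x + C₀.
Exponentiate: y = Ce^(50e^x).


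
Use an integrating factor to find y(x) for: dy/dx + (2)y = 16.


P(x) = 2, Q(x) = 16; integrating factor μ = e^(2x).
(μ y)' = 16e^(2x) ⇒ μ y = 8e^(2x) + C.
Divide by μ: y = 8 + Ce^(-2x).


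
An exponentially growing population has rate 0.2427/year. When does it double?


Exponential growth: P(t) = P₀ e^(0.2427t). Set P(t)/P₀ = 2: e^(0.2427t) = 2.
Solve: t = ln(2)/0.2427 ≈ 2.86 years.


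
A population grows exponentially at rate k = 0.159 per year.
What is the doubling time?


Exponential growth: P(t) = P₀ e^(0.159t). Set P(t)/P₀ = 2: e^(0.159t) = 2.
Solve: t = ln(2)/0.159 ≈ 4.36 years.


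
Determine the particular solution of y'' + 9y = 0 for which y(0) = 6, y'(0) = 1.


Characteristic roots of r² + 9 = 0 are ±3i, so y = C₁cos(3x) + C₂sin(3x).
Apply y(0) = 6: C₁ = 6. Differentiate and apply y'(0) = 1: 3·C₂ = 1, so C₂ = 1/3.
Particular solution: y = 6cos(3x) + (1/3)sin(3x).


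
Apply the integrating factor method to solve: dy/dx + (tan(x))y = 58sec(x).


P(x) = tan(x) ⇒ μ = e^(∫tan(x)dx) = sec(x).
(sec(x) y)' = 58sec²(x) ⇒ sec(x) y = 58tan(x) + C.
Multiply by cos(x): y = 58sin(x) + C·cos(x).


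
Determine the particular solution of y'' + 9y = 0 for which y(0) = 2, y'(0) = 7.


Characteristic roots of r² + 9 = 0 are ±3i, so y = C₁cos(3x) + C₂sin(3x).
Apply y(0) = 2: C₁ = 2. Differentiate and apply y'(0) = 7: 3·C₂ = 7, so C₂ = 7/3.
Particular solution: y = 2cos(3x) + (7/3)sin(3x).


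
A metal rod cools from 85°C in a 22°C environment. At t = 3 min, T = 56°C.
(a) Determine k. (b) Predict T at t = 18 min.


Newton's law: T(t) = T_a + (T₀ - T_a)e^(-kt).
(a) Use T(3) = 56: (56 - 22)/(85 - 22) = e^(-k·3), so k = -ln(0.540)/3 ≈ 0.2056.
(b) Apply k to t = 18: T(18) = 22 + (63)e^(-3.701) ≈ 23.6°C.


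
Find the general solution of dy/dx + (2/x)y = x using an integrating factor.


P(x) = 2/x ⇒ μ = x^2.
(x^2 y)' = x^3 ⇒ x^2 y = x^4/(4) + C.
Solve for y: y = (1/4)x^2 + C/x^2.


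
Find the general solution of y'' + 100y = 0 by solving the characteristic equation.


Characteristic equation: r² + 100 = 0.
Discriminant is negative; roots r = 0 ± 10i (complex conjugate pair).
General solution uses e^(α x)(C₁ cos(β x) + C₂ sin(β x)): y = C₁cos(10x) + C₂sin(10x).


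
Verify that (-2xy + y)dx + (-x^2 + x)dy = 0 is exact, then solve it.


Check exactness: ∂M/∂y = -2x + 1 and ∂N/∂x = -2x + 1; equal, so the equation is exact.
Integrate M with respect to x (treating y as constant): ∫M dx = -x^2y + xy + h(y).
Differentiate w.r.t. y and set equal to N: all terms match, so h'(y) = 0 and h is a constant absorbed into C.
General solution: -x^2y + xy = C.


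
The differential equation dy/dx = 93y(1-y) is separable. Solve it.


Separate: dy/[y(1-y)] = 93 dx.
Partial fractions: 1/[y(1-y)] = 1/y + 1/(1-y).
Integrate: ln|y/(1-y)| = 93x + C₀.
Solve for y: y = 1/(1 + Ce^(-93x)).


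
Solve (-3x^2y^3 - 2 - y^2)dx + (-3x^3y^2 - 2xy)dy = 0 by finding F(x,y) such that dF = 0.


Check exactness: ∂M/∂y = -9x^2y^2 - 2y and ∂N/∂x = -9x^2y^2 - 2y; equal, so the equation is exact.
Integrate M with respect to x (treating y as constant): ∫M dx = -x^3y^3 - 2x - xy^2 + h(y).
Differentiate w.r.t. y and set equal to N: all terms match, so h'(y) = 0 and h is a constant absorbed into C.
General solution: -x^3y^3 - 2x - xy^2 = C.


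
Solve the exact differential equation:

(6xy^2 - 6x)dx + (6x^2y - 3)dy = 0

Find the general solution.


Check exactness: ∂M/∂y = 12xy and ∂N/∂x = 12xy; equal, so the equation is exact.
Integrate M with respect to x (treating y as constant): ∫M dx = 3x^2y^2 - 3x^2 + h(y).
Differentiate w.r.t. y and set equal to N: the x-dependent terms already match, leaving h'(y) = -3. Integrate: h(y) = -3y.
So F(x,y) = 3x^2y^2 - 3x^2 - 3y.
General solution: 3x^2y^2 - 3x^2 - 3y = C.


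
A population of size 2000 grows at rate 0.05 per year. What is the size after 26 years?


The ODE dP/dt = 0.05P has solution P(t) = P(0)e^(0.05t).
Substitute P(0) = 2000 and t = 26: P(26) = 2000 e^(1.30) ≈ 7339.


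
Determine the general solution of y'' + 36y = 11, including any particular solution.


Homogeneous part: r² + 36 = 0 ⇒ r = ±6i, so y_h = C₁cos(6x) + C₂sin(6x).
Try constant y_p = A; plug in: 36A = 11 ⇒ A = 11/36.
General solution: y = C₁cos(6x) + C₂sin(6x) + 11/36.
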